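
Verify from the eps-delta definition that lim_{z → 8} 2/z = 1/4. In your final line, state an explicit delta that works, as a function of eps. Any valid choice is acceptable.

delta = min(4, 16eps)

Let eps > 0. We seek delta > 0 such that 0 < |z − 8| < delta implies |2/z − (1/4)| < eps.
|2/z − (1/4)| = 2·|8 − z|/(8·|z|) = 2|z − 8|/(8|z|).
Restrict delta ≤ 4. Then |z − 8| < 4 gives |z| > 4, so 8|z| > 32.
Then |2/z − (1/4)| < 2|z − 8|/32, which is < eps when |z − 8| < 16eps.
Take delta = min(4, 16eps). Then 0 < |z − 8| < delta gives both |z − 8| < 4 and |z − 8| < 16eps, so |2/z − (1/4)| < eps.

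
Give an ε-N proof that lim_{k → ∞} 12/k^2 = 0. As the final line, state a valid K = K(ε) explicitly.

Let ε > 0. For k ≥ 1, |12/k^2 − 0| = 12/k^2.
12/k^2 < ε ⇔ k^2 > 12/ε ⇔ k > (12/ε)^{1/2}.
Take K = (12/ε)^{1/2}. Then k > K implies 12/k^2 < ε.

K = (12/ε)^{1/2}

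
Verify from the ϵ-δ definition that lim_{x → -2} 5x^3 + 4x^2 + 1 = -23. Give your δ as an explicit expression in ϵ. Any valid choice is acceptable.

Fix ϵ > 0. We want δ > 0 such that 0 < |x + 2| < δ implies |(5x^3 + 4x^2 + 1) + 23| < ϵ.
(5x^3 + 4x^2 + 1) + 23 = 5x^3 + 4x^2 + 24 = (x + 2)(5x^2 - 6x + 12).
So |(5x^3 + 4x^2 + 1) + 23| = |x + 2|·|5x^2 - 6x + 12|.
Assume first that |x + 2| < 1, so |x| < 3. Then |5x^2 - 6x + 12| ≤ 5·3^2 + 6·3 + 12 = 75.
Hence |(5x^3 + 4x^2 + 1) + 23| ≤ 75|x + 2| < ϵ provided |x + 2| < ϵ/75.
Choosing δ = min(1, ϵ/75) ensures both conditions, hence |(5x^3 + 4x^2 + 1) + 23| < ϵ.

δ = min(1, ϵ/75)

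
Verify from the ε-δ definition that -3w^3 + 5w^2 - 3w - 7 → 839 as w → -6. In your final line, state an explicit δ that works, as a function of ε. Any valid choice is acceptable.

Let ε > 0 be given. We want δ > 0 such that 0 < |w + 6| < δ implies |(-3w^3 + 5w^2 - 3w - 7) − 839| < ε.
(-3w^3 + 5w^2 - 3w - 7) − 839 = -3w^3 + 5w^2 - 3w - 846 = (w + 6)(-3w^2 + 23w - 141).
So |(-3w^3 + 5w^2 - 3w - 7) − 839| = |w + 6|·|-3w^2 + 23w - 141|.
Assume first that |w + 6| < 2, so |w| < 8. Then |-3w^2 + 23w - 141| ≤ 3·8^2 + 23·8 + 141 = 517.
Hence |(-3w^3 + 5w^2 - 3w - 7) − 839| ≤ 517|w + 6| < ε provided |w + 6| < ε/517.
Choosing δ = min(2, ε/517) ensures both conditions, hence |(-3w^3 + 5w^2 - 3w - 7) − 839| < ε.

δ = min(2, ε/517)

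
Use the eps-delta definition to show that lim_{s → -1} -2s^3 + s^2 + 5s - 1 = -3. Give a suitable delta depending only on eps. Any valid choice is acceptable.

Suppose eps > 0. We want delta > 0 such that 0 < |s + 1| < delta implies |(-2s^3 + s^2 + 5s - 1) + 3| < eps.
(-2s^3 + s^2 + 5s - 1) + 3 = -2s^3 + s^2 + 5s + 2 = (s + 1)(-2s^2 + 3s + 2).
So |(-2s^3 + s^2 + 5s - 1) + 3| = |s + 1|·|-2s^2 + 3s + 2|.
Assume first that |s + 1| < 1, so |s| < 2. Then |-2s^2 + 3s + 2| ≤ 2·2^2 + 3·2 + 2 = 16.
Hence |(-2s^3 + s^2 + 5s - 1) + 3| ≤ 16|s + 1| < eps provided |s + 1| < eps/16.
Take delta = min(1, eps/16). Then 0 < |s + 1| < delta gives both |s + 1| < 1 and |s + 1| < eps/16, so |(-2s^3 + s^2 + 5s - 1) + 3| < eps.

delta = min(1, eps/16)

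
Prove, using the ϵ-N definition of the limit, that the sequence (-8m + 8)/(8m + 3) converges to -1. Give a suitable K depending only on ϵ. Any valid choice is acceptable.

Suppose ϵ > 0. For m ≥ 1, |(-8m + 8)/(8m + 3) + 1| = |88|/(8(8m + 3)) = 88/(8(8m + 3)).
Since 8m + 3 ≥ 8m for m ≥ 1, this is ≤ 88/(8·8m) = (11/8)/m.
So |(-8m + 8)/(8m + 3) + 1| < ϵ whenever m > (11/8)/ϵ.
Take K = (11/8)/ϵ. If m > K then |(-8m + 8)/(8m + 3) + 1| ≤ (11/8)/m < ϵ.

K = (11/8)/ϵ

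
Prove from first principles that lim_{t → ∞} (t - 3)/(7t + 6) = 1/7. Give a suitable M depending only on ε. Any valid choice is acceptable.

M = (27/49)/ε

Fix ε > 0. We seek M > 0 such that t > M implies |(t - 3)/(7t + 6) − (1/7)| < ε.
(t - 3)/(7t + 6) − (1/7) = (7(t - 3) − (7t + 6)) / (7(7t + 6)) = -27/(7(7t + 6)).
For t > 0 we have 7t + 6 > 7t, so |(t - 3)/(7t + 6) − (1/7)| = 27/(7(7t + 6)) < 27/(7·7t) = (27/49)/t.
Thus |(t - 3)/(7t + 6) − (1/7)| < ε whenever t > (27/49)/ε.
Take M = (27/49)/ε. If t > M then |(t - 3)/(7t + 6) − (1/7)| < (27/49)/t < ε.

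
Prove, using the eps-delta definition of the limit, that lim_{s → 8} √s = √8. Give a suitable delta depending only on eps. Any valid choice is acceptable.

Suppose eps > 0. We want delta > 0 such that 0 < |s − 8| < delta implies |√s − √8| < eps.
Rationalise: √s − √8 = (s − 8)/(√s + √8), so |√s − √8| = |s − 8|/(√s + √8).
Restrict delta ≤ 8 so that |s − 8| < 8 forces s > 0, and then √s + √8 > √8.
Hence |√s − √8| < |s − 8|/√8, which is < eps once |s − 8| < √8·eps.
Take delta = min(8, √8·eps). If 0 < |s − 8| < delta then s > 0 and |√s − √8| < |s − 8|/√8 < eps.

delta = min(8, √8·eps)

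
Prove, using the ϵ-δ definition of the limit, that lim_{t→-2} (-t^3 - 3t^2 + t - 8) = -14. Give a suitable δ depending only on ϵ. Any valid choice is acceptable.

Let ϵ > 0 be given. We want δ > 0 such that 0 < |t + 2| < δ implies |(-t^3 - 3t^2 + t - 8) + 14| < ϵ.
(-t^3 - 3t^2 + t - 8) + 14 = -t^3 - 3t^2 + t + 6 = (t + 2)(-t^2 - t + 3).
So |(-t^3 - 3t^2 + t - 8) + 14| = |t + 2|·|-t^2 - t + 3|.
Assume first that |t + 2| < 1, so |t| < 3. Then |-t^2 - t + 3| ≤ 3^2 + 3 + 3 = 15.
Hence |(-t^3 - 3t^2 + t - 8) + 14| ≤ 15|t + 2| < ϵ provided |t + 2| < ϵ/15.
Take δ = min(1, ϵ/15). Then 0 < |t + 2| < δ gives both |t + 2| < 1 and |t + 2| < ϵ/15, so |(-t^3 - 3t^2 + t - 8) + 14| < ϵ.

δ = min(1, ϵ/15)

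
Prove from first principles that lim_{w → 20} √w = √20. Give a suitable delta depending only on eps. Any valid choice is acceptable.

delta = min(20, √20·eps)

Fix eps > 0. We want delta > 0 such that 0 < |w − 20| < delta implies |√w − √20| < eps.
Rationalise: √w − √20 = (w − 20)/(√w + √20), so |√w − √20| = |w − 20|/(√w + √20).
Restrict delta ≤ 20 so that |w − 20| < 20 forces w > 0, and then √w + √20 > √20.
Hence |√w − √20| < |w − 20|/√20, which is < eps once |w − 20| < √20·eps.
Take delta = min(20, √20·eps). If 0 < |w − 20| < delta then w > 0 and |√w − √20| < |w − 20|/√20 < eps.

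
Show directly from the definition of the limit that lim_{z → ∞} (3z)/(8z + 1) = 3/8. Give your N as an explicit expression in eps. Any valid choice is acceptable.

N = (3/64)/eps

Let eps > 0 be given. We seek N > 0 such that z > N implies |(3z)/(8z + 1) − (3/8)| < eps.
(3z)/(8z + 1) − (3/8) = (8(3z) − 3(8z + 1)) / (8(8z + 1)) = -3/(8(8z + 1)).
For z > 0 we have 8z + 1 > 8z, so |(3z)/(8z + 1) − (3/8)| = 3/(8(8z + 1)) < 3/(8·8z) = (3/64)/z.
Thus |(3z)/(8z + 1) − (3/8)| < eps whenever z > (3/64)/eps.
Take N = (3/64)/eps. If z > N then |(3z)/(8z + 1) − (3/8)| < (3/64)/z < eps.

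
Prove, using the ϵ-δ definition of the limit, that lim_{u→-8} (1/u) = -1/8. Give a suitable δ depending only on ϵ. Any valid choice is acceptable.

δ = min(4, 32ϵ)

Let ϵ > 0 be given. We seek δ > 0 such that 0 < |u + 8| < δ implies |1/u + 1/8| < ϵ.
|1/u + 1/8| = |-8 − u|/(8·|u|) = |u + 8|/(8|u|).
Require δ ≤ 4 so that |u| > 8 − 4 = 4, hence 8|u| > 32.
Then |1/u + 1/8| < |u + 8|/32, which is < ϵ when |u + 8| < 32ϵ.
Take δ = min(4, 32ϵ). Then 0 < |u + 8| < δ gives both |u + 8| < 4 and |u + 8| < 32ϵ, so |1/u + 1/8| < ϵ.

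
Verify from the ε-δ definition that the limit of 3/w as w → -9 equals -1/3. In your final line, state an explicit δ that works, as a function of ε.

Fix ε > 0. We seek δ > 0 such that 0 < |w + 9| < δ implies |3/w + 1/3| < ε.
|3/w + 1/3| = 3·|-9 − w|/(9·|w|) = 3|w + 9|/(9|w|).
Require δ ≤ 9/2 so that |w| > 9 − 9/2 = 9/2, hence 9|w| > 81/2.
Then |3/w + 1/3| < 3|w + 9|/(81/2), which is < ε when |w + 9| < (27/2)ε.
Take δ = min(9/2, (27/2)ε). Then 0 < |w + 9| < δ gives both |w + 9| < 9/2 and |w + 9| < (27/2)ε, so |3/w + 1/3| < ε.

δ = min(9/2, (27/2)ε)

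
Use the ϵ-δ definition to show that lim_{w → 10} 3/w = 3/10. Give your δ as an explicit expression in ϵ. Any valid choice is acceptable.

Fix ϵ > 0. We seek δ > 0 such that 0 < |w − 10| < δ implies |3/w − (3/10)| < ϵ.
|3/w − (3/10)| = 3·|10 − w|/(10·|w|) = 3|w − 10|/(10|w|).
Restrict δ ≤ 5. Then |w − 10| < 5 gives |w| > 5, so 10|w| > 50.
Then |3/w − (3/10)| < 3|w − 10|/50, which is < ϵ when |w − 10| < (50/3)ϵ.
Take δ = min(5, (50/3)ϵ). Then 0 < |w − 10| < δ gives both |w − 10| < 5 and |w − 10| < (50/3)ϵ, so |3/w − (3/10)| < ϵ.

δ = min(5, (50/3)ϵ)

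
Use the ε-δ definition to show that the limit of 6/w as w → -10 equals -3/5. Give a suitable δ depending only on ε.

δ = min(5, (25/3)ε)

Let ε > 0 be given. We seek δ > 0 such that 0 < |w + 10| < δ implies |6/w + 3/5| < ε.
|6/w + 3/5| = 6·|-10 − w|/(10·|w|) = 6|w + 10|/(10|w|).
Restrict δ ≤ 5. Then |w + 10| < 5 gives |w| > 5, so 10|w| > 50.
Then |6/w + 3/5| < 6|w + 10|/50, which is < ε when |w + 10| < (25/3)ε.
Take δ = min(5, (25/3)ε). Then 0 < |w + 10| < δ gives both |w + 10| < 5 and |w + 10| < (25/3)ε, so |6/w + 3/5| < ε.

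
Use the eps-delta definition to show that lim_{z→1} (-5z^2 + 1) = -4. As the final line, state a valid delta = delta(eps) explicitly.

delta = min(2, eps/20)

Suppose eps > 0. We want delta > 0 such that 0 < |z − 1| < delta implies |(-5z^2 + 1) + 4| < eps.
(-5z^2 + 1) + 4 = -5z^2 + 5 = (z − 1)(-5z - 5).
So |(-5z^2 + 1) + 4| = |z − 1|·|-5z - 5|.
Require delta ≤ 2. Then |z − 1| < 2 gives |z| < 3, and by the triangle inequality |-5z - 5| ≤ 5·3 + 5 = 20.
Hence |(-5z^2 + 1) + 4| ≤ 20|z − 1| < eps provided |z − 1| < eps/20.
Choosing delta = min(2, eps/20) ensures both conditions, hence |(-5z^2 + 1) + 4| < eps.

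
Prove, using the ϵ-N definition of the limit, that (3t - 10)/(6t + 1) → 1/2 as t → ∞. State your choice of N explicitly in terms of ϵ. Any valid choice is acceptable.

Let ϵ > 0. We seek N > 0 such that t > N implies |(3t - 10)/(6t + 1) − (1/2)| < ϵ.
(3t - 10)/(6t + 1) − (1/2) = (6(3t - 10) − 3(6t + 1)) / (6(6t + 1)) = -63/(6(6t + 1)).
For t > 0 we have 6t + 1 > 6t, so |(3t - 10)/(6t + 1) − (1/2)| = 63/(6(6t + 1)) < 63/(6·6t) = (7/4)/t.
Thus |(3t - 10)/(6t + 1) − (1/2)| < ϵ whenever t > (7/4)/ϵ.
Take N = (7/4)/ϵ. If t > N then |(3t - 10)/(6t + 1) − (1/2)| < (7/4)/t < ϵ.

N = (7/4)/ϵ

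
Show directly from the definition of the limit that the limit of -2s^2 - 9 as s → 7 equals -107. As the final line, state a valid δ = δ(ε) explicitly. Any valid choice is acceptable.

δ = min(1, ε/30)

Fix ε > 0. We want δ > 0 such that 0 < |s − 7| < δ implies |(-2s^2 - 9) + 107| < ε.
(-2s^2 - 9) + 107 = -2s^2 + 98 = (s − 7)(-2s - 14).
So |(-2s^2 - 9) + 107| = |s − 7|·|-2s - 14|.
Require δ ≤ 1. Then |s − 7| < 1 gives |s| < 8, and by the triangle inequality |-2s - 14| ≤ 2·8 + 14 = 30.
Hence |(-2s^2 - 9) + 107| ≤ 30|s − 7| < ε provided |s − 7| < ε/30.
Choosing δ = min(1, ε/30) ensures both conditions, hence |(-2s^2 - 9) + 107| < ε.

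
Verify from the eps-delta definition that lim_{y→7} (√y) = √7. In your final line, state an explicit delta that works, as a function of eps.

Suppose eps > 0. We want delta > 0 such that 0 < |y − 7| < delta implies |√y − √7| < eps.
Multiplying by the conjugate, |√y − √7| = |y − 7|/(√y + √7).
Restrict delta ≤ 7 so that |y − 7| < 7 forces y > 0, and then √y + √7 > √7.
Hence |√y − √7| < |y − 7|/√7, which is < eps once |y − 7| < √7·eps.
Take delta = min(7, √7·eps). If 0 < |y − 7| < delta then y > 0 and |√y − √7| < |y − 7|/√7 < eps.

delta = min(7, √7·eps)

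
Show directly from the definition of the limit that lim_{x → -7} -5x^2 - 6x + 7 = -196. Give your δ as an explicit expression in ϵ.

Let ϵ > 0. We want δ > 0 such that 0 < |x + 7| < δ implies |(-5x^2 - 6x + 7) + 196| < ϵ.
(-5x^2 - 6x + 7) + 196 = -5x^2 - 6x + 203 = (x + 7)(-5x + 29).
So |(-5x^2 - 6x + 7) + 196| = |x + 7|·|-5x + 29|.
Require δ ≤ 2. Then |x + 7| < 2 gives |x| < 9, and by the triangle inequality |-5x + 29| ≤ 5·9 + 29 = 74.
Hence |(-5x^2 - 6x + 7) + 196| ≤ 74|x + 7| < ϵ provided |x + 7| < ϵ/74.
Choosing δ = min(2, ϵ/74) ensures both conditions, hence |(-5x^2 - 6x + 7) + 196| < ϵ.

δ = min(2, ϵ/74)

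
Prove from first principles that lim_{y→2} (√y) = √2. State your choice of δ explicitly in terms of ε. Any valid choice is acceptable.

δ = min(2, √2·ε)

Fix ε > 0. We want δ > 0 such that 0 < |y − 2| < δ implies |√y − √2| < ε.
Multiplying by the conjugate, |√y − √2| = |y − 2|/(√y + √2).
Restrict δ ≤ 2 so that |y − 2| < 2 forces y > 0, and then √y + √2 > √2.
Hence |√y − √2| < |y − 2|/√2, which is < ε once |y − 2| < √2·ε.
Take δ = min(2, √2·ε). If 0 < |y − 2| < δ then y > 0 and |√y − √2| < |y − 2|/√2 < ε.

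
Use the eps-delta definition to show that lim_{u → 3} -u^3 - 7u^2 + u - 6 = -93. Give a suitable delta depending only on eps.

delta = min(1, eps/85)

Suppose eps > 0. We want delta > 0 such that 0 < |u − 3| < delta implies |(-u^3 - 7u^2 + u - 6) + 93| < eps.
(-u^3 - 7u^2 + u - 6) + 93 = -u^3 - 7u^2 + u + 87 = (u − 3)(-u^2 - 10u - 29).
So |(-u^3 - 7u^2 + u - 6) + 93| = |u − 3|·|-u^2 - 10u - 29|.
Assume first that |u − 3| < 1, so |u| < 4. Then |-u^2 - 10u - 29| ≤ 4^2 + 10·4 + 29 = 85.
Hence |(-u^3 - 7u^2 + u - 6) + 93| ≤ 85|u − 3| < eps provided |u − 3| < eps/85.
Choosing delta = min(1, eps/85) ensures both conditions, hence |(-u^3 - 7u^2 + u - 6) + 93| < eps.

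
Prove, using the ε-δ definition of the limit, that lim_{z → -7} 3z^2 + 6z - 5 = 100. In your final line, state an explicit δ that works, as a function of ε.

δ = min(1, ε/39)

Suppose ε > 0. We want δ > 0 such that 0 < |z + 7| < δ implies |(3z^2 + 6z - 5) − 100| < ε.
(3z^2 + 6z - 5) − 100 = 3z^2 + 6z - 105 = (z + 7)(3z - 15).
So |(3z^2 + 6z - 5) − 100| = |z + 7|·|3z - 15|.
Assume first that |z + 7| < 1, so |z| < 8. Then |3z - 15| ≤ 3·8 + 15 = 39.
Hence |(3z^2 + 6z - 5) − 100| ≤ 39|z + 7| < ε provided |z + 7| < ε/39.
Take δ = min(1, ε/39). Then 0 < |z + 7| < δ gives both |z + 7| < 1 and |z + 7| < ε/39, so |(3z^2 + 6z - 5) − 100| < ε.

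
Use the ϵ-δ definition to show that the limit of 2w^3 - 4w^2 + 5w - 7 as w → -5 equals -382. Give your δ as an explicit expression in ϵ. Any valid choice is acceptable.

δ = min(1, ϵ/231)

Fix ϵ > 0. We want δ > 0 such that 0 < |w + 5| < δ implies |(2w^3 - 4w^2 + 5w - 7) + 382| < ϵ.
(2w^3 - 4w^2 + 5w - 7) + 382 = 2w^3 - 4w^2 + 5w + 375 = (w + 5)(2w^2 - 14w + 75).
So |(2w^3 - 4w^2 + 5w - 7) + 382| = |w + 5|·|2w^2 - 14w + 75|.
Require δ ≤ 1. Then |w + 5| < 1 gives |w| < 6, and by the triangle inequality |2w^2 - 14w + 75| ≤ 2·6^2 + 14·6 + 75 = 231.
Hence |(2w^3 - 4w^2 + 5w - 7) + 382| ≤ 231|w + 5| < ϵ provided |w + 5| < ϵ/231.
Take δ = min(1, ϵ/231). Then 0 < |w + 5| < δ gives both |w + 5| < 1 and |w + 5| < ϵ/231, so |(2w^3 - 4w^2 + 5w - 7) + 382| < ϵ.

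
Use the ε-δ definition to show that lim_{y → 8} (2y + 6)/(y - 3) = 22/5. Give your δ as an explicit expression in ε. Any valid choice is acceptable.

δ = min(5/2, (25/24)ε)

Let ε > 0. We want δ > 0 with 0 < |y − 8| < δ ⇒ |(2y + 6)/(y - 3) − (22/5)| < ε.
Combining over a common denominator, (2y + 6)/(y - 3) − (22/5) = [(2y + 6)·5 − 22·(y - 3)] / [5·(y - 3)] = -12(y − 8) / (5(y - 3)).
So |(2y + 6)/(y - 3) − (22/5)| = 12|y − 8| / (5·|y − 3|).
Restrict δ ≤ 5/2. Then |y − 8| < 5/2 gives |y − 3| = |(y − 8) + 5| ≥ 5 − 5/2 = 5/2.
Hence |(2y + 6)/(y - 3) − (22/5)| < 12|y − 8|/(5·(5/2)) = (24/25)|y − 8|, which is < ε once |y − 8| < (25/24)ε.
Take δ = min(5/2, (25/24)ε). Then 0 < |y − 8| < δ forces both bounds, so |(2y + 6)/(y - 3) − (22/5)| < ε.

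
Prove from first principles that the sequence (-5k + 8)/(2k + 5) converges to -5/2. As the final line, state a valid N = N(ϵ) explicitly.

Suppose ϵ > 0. For k ≥ 1, |(-5k + 8)/(2k + 5) + 5/2| = |41|/(2(2k + 5)) = 41/(2(2k + 5)).
Since 2k + 5 ≥ 2k for k ≥ 1, this is ≤ 41/(2·2k) = (41/4)/k.
So |(-5k + 8)/(2k + 5) + 5/2| < ϵ whenever k > (41/4)/ϵ.
Take N = (41/4)/ϵ. If k > N then |(-5k + 8)/(2k + 5) + 5/2| ≤ (41/4)/k < ϵ.

N = (41/4)/ϵ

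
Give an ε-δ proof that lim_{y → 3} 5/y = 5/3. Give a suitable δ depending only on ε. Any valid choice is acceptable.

δ = min(3/2, (9/10)ε)

Let ε > 0 be given. We seek δ > 0 such that 0 < |y − 3| < δ implies |5/y − (5/3)| < ε.
|5/y − (5/3)| = 5·|3 − y|/(3·|y|) = 5|y − 3|/(3|y|).
Require δ ≤ 3/2 so that |y| > 3 − 3/2 = 3/2, hence 3|y| > 9/2.
Then |5/y − (5/3)| < 5|y − 3|/(9/2), which is < ε when |y − 3| < (9/10)ε.
Take δ = min(3/2, (9/10)ε). Then 0 < |y − 3| < δ gives both |y − 3| < 3/2 and |y − 3| < (9/10)ε, so |5/y − (5/3)| < ε.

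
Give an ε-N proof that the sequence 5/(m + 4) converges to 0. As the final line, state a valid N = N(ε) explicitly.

N = 5/ε

Suppose ε > 0. For m ≥ 1, |5/(m + 4) − 0| = 5/(m + 4) ≤ 5/m.
We need 5/m < ε, i.e. m > 5/ε.
Take N = 5/ε. If m > N then |5/(m + 4)| ≤ 5/m < ε.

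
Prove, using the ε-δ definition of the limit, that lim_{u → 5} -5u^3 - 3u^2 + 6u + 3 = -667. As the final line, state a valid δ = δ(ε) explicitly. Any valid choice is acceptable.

Let ε > 0 be given. We want δ > 0 such that 0 < |u − 5| < δ implies |(-5u^3 - 3u^2 + 6u + 3) + 667| < ε.
(-5u^3 - 3u^2 + 6u + 3) + 667 = -5u^3 - 3u^2 + 6u + 670 = (u − 5)(-5u^2 - 28u - 134).
So |(-5u^3 - 3u^2 + 6u + 3) + 667| = |u − 5|·|-5u^2 - 28u - 134|.
Assume first that |u − 5| < 2, so |u| < 7. Then |-5u^2 - 28u - 134| ≤ 5·7^2 + 28·7 + 134 = 575.
Hence |(-5u^3 - 3u^2 + 6u + 3) + 667| ≤ 575|u − 5| < ε provided |u − 5| < ε/575.
Take δ = min(2, ε/575). Then 0 < |u − 5| < δ gives both |u − 5| < 2 and |u − 5| < ε/575, so |(-5u^3 - 3u^2 + 6u + 3) + 667| < ε.

δ = min(2, ε/575)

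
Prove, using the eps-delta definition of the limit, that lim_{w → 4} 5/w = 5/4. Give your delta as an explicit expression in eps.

delta = min(2, (8/5)eps)

Fix eps > 0. We seek delta > 0 such that 0 < |w − 4| < delta implies |5/w − (5/4)| < eps.
|5/w − (5/4)| = 5·|4 − w|/(4·|w|) = 5|w − 4|/(4|w|).
Require delta ≤ 2 so that |w| > 4 − 2 = 2, hence 4|w| > 8.
Then |5/w − (5/4)| < 5|w − 4|/8, which is < eps when |w − 4| < (8/5)eps.
Take delta = min(2, (8/5)eps). Then 0 < |w − 4| < delta gives both |w − 4| < 2 and |w − 4| < (8/5)eps, so |5/w − (5/4)| < eps.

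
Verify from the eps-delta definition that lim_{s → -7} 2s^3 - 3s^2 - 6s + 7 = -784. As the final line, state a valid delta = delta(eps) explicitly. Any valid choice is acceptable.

Suppose eps > 0. We want delta > 0 such that 0 < |s + 7| < delta implies |(2s^3 - 3s^2 - 6s + 7) + 784| < eps.
(2s^3 - 3s^2 - 6s + 7) + 784 = 2s^3 - 3s^2 - 6s + 791 = (s + 7)(2s^2 - 17s + 113).
So |(2s^3 - 3s^2 - 6s + 7) + 784| = |s + 7|·|2s^2 - 17s + 113|.
Assume first that |s + 7| < 2, so |s| < 9. Then |2s^2 - 17s + 113| ≤ 2·9^2 + 17·9 + 113 = 428.
Hence |(2s^3 - 3s^2 - 6s + 7) + 784| ≤ 428|s + 7| < eps provided |s + 7| < eps/428.
Take delta = min(2, eps/428). Then 0 < |s + 7| < delta gives both |s + 7| < 2 and |s + 7| < eps/428, so |(2s^3 - 3s^2 - 6s + 7) + 784| < eps.

delta = min(2, eps/428)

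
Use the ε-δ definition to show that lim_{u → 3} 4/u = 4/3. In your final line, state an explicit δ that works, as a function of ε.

Suppose ε > 0. We seek δ > 0 such that 0 < |u − 3| < δ implies |4/u − (4/3)| < ε.
|4/u − (4/3)| = 4·|3 − u|/(3·|u|) = 4|u − 3|/(3|u|).
Restrict δ ≤ 3/2. Then |u − 3| < 3/2 gives |u| > 3/2, so 3|u| > 9/2.
Then |4/u − (4/3)| < 4|u − 3|/(9/2), which is < ε when |u − 3| < (9/8)ε.
Take δ = min(3/2, (9/8)ε). Then 0 < |u − 3| < δ gives both |u − 3| < 3/2 and |u − 3| < (9/8)ε, so |4/u − (4/3)| < ε.

δ = min(3/2, (9/8)ε)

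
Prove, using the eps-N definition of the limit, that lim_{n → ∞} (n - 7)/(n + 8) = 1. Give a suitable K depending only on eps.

K = 15/eps

Fix eps > 0. For n ≥ 1, |(n - 7)/(n + 8) − 1| = |-15|/((n + 8)) = 15/((n + 8)).
Since n + 8 ≥ n for n ≥ 1, this is ≤ 15/(n) = 15/n.
So |(n - 7)/(n + 8) − 1| < eps whenever n > 15/eps.
Take K = 15/eps. If n > K then |(n - 7)/(n + 8) − 1| ≤ 15/n < eps.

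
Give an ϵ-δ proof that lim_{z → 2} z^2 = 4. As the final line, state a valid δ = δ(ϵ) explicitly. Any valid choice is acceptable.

Let ϵ > 0. We seek δ > 0 with 0 < |z − 2| < δ ⇒ |z^2 − 4| < ϵ.
Factor: z^2 − 4 = (z − 2)(z + 2), so |z^2 − 4| = |z − 2|·|z + 2|.
Impose δ ≤ 1 so that |z| < 3; then |z + 2| ≤ 5.
Hence |z^2 − 4| ≤ 5|z − 2|, which is < ϵ once |z − 2| < ϵ/5.
Take δ = min(1, ϵ/5). If 0 < |z − 2| < δ then both bounds hold and |z^2 − 4| ≤ 5|z − 2| < 5·(ϵ/5) = ϵ.

δ = min(1, ϵ/5)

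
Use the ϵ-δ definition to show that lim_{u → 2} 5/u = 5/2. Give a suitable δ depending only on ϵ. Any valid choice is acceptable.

Let ϵ > 0 be given. We seek δ > 0 such that 0 < |u − 2| < δ implies |5/u − (5/2)| < ϵ.
|5/u − (5/2)| = 5·|2 − u|/(2·|u|) = 5|u − 2|/(2|u|).
Require δ ≤ 1 so that |u| > 2 − 1 = 1, hence 2|u| > 2.
Then |5/u − (5/2)| < 5|u − 2|/2, which is < ϵ when |u − 2| < (2/5)ϵ.
Take δ = min(1, (2/5)ϵ). Then 0 < |u − 2| < δ gives both |u − 2| < 1 and |u − 2| < (2/5)ϵ, so |5/u − (5/2)| < ϵ.

δ = min(1, (2/5)ϵ)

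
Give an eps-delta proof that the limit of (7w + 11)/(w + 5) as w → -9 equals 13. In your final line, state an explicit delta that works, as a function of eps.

delta = min(2, (1/3)eps)

Suppose eps > 0. We want delta > 0 with 0 < |w + 9| < delta ⇒ |(7w + 11)/(w + 5) − 13| < eps.
Combining over a common denominator, (7w + 11)/(w + 5) − 13 = [(7w + 11)·(-4) − (-52)·(w + 5)] / [(-4)·(w + 5)] = 24(w + 9) / ((-4)(w + 5)).
So |(7w + 11)/(w + 5) − 13| = 24|w + 9| / (4·|w + 5|).
Restrict delta ≤ 2. Then |w + 9| < 2 gives |w + 5| = |(w + 9) + (-4)| ≥ 4 − 2 = 2.
Hence |(7w + 11)/(w + 5) − 13| < 24|w + 9|/(4·2) = 3|w + 9|, which is < eps once |w + 9| < (1/3)eps.
Take delta = min(2, (1/3)eps). Then 0 < |w + 9| < delta forces both bounds, so |(7w + 11)/(w + 5) − 13| < eps.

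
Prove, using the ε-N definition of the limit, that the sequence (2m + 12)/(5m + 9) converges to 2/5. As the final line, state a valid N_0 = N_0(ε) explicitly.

Let ε > 0. For m ≥ 1, |(2m + 12)/(5m + 9) − (2/5)| = |42|/(5(5m + 9)) = 42/(5(5m + 9)).
Since 5m + 9 ≥ 5m for m ≥ 1, this is ≤ 42/(5·5m) = (42/25)/m.
So |(2m + 12)/(5m + 9) − (2/5)| < ε whenever m > (42/25)/ε.
Take N_0 = (42/25)/ε. If m > N_0 then |(2m + 12)/(5m + 9) − (2/5)| ≤ (42/25)/m < ε.

N_0 = (42/25)/ε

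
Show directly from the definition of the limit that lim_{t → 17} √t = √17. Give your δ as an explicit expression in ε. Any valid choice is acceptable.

δ = min(17, √17·ε)

Suppose ε > 0. We want δ > 0 such that 0 < |t − 17| < δ implies |√t − √17| < ε.
Rationalise: √t − √17 = (t − 17)/(√t + √17), so |√t − √17| = |t − 17|/(√t + √17).
Restrict δ ≤ 17 so that |t − 17| < 17 forces t > 0, and then √t + √17 > √17.
Hence |√t − √17| < |t − 17|/√17, which is < ε once |t − 17| < √17·ε.
Take δ = min(17, √17·ε). If 0 < |t − 17| < δ then t > 0 and |√t − √17| < |t − 17|/√17 < ε.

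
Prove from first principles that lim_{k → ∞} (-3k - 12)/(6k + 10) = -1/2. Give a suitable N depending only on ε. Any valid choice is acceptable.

Suppose ε > 0. For k ≥ 1, |(-3k - 12)/(6k + 10) + 1/2| = |-42|/(6(6k + 10)) = 42/(6(6k + 10)).
Since 6k + 10 ≥ 6k for k ≥ 1, this is ≤ 42/(6·6k) = (7/6)/k.
So |(-3k - 12)/(6k + 10) + 1/2| < ε whenever k > (7/6)/ε.
Take N = (7/6)/ε. If k > N then |(-3k - 12)/(6k + 10) + 1/2| ≤ (7/6)/k < ε.

N = (7/6)/ε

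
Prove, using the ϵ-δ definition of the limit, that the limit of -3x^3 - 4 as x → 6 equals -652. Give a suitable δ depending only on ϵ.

Fix ϵ > 0. We want δ > 0 such that 0 < |x − 6| < δ implies |(-3x^3 - 4) + 652| < ϵ.
(-3x^3 - 4) + 652 = -3x^3 + 648 = (x − 6)(-3x^2 - 18x - 108).
So |(-3x^3 - 4) + 652| = |x − 6|·|-3x^2 - 18x - 108|.
Require δ ≤ 1. Then |x − 6| < 1 gives |x| < 7, and by the triangle inequality |-3x^2 - 18x - 108| ≤ 3·7^2 + 18·7 + 108 = 381.
Hence |(-3x^3 - 4) + 652| ≤ 381|x − 6| < ϵ provided |x − 6| < ϵ/381.
Choosing δ = min(1, ϵ/381) ensures both conditions, hence |(-3x^3 - 4) + 652| < ϵ.

δ = min(1, ϵ/381)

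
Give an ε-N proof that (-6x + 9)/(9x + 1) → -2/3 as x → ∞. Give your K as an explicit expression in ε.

K = (29/27)/ε

Let ε > 0 be given. We seek K > 0 such that x > K implies |(-6x + 9)/(9x + 1) + 2/3| < ε.
(-6x + 9)/(9x + 1) + 2/3 = (9(-6x + 9) − (-6)(9x + 1)) / (9(9x + 1)) = 87/(9(9x + 1)).
For x > 0 we have 9x + 1 > 9x, so |(-6x + 9)/(9x + 1) + 2/3| = 87/(9(9x + 1)) < 87/(9·9x) = (29/27)/x.
Thus |(-6x + 9)/(9x + 1) + 2/3| < ε whenever x > (29/27)/ε.
Take K = (29/27)/ε. If x > K then |(-6x + 9)/(9x + 1) + 2/3| < (29/27)/x < ε.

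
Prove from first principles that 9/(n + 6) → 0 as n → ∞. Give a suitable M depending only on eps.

M = 9/eps

Suppose eps > 0. For n ≥ 1, |9/(n + 6) − 0| = 9/(n + 6) ≤ 9/n.
We need 9/n < eps, i.e. n > 9/eps.
Take M = 9/eps. If n > M then |9/(n + 6)| ≤ 9/n < eps.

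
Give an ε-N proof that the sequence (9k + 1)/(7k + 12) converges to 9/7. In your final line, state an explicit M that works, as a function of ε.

M = (101/49)/ε

Let ε > 0 be given. For k ≥ 1, |(9k + 1)/(7k + 12) − (9/7)| = |-101|/(7(7k + 12)) = 101/(7(7k + 12)).
Since 7k + 12 ≥ 7k for k ≥ 1, this is ≤ 101/(7·7k) = (101/49)/k.
So |(9k + 1)/(7k + 12) − (9/7)| < ε whenever k > (101/49)/ε.
Take M = (101/49)/ε. If k > M then |(9k + 1)/(7k + 12) − (9/7)| ≤ (101/49)/k < ε.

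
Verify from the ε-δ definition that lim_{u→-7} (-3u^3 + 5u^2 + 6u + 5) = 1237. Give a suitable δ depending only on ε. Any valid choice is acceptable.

δ = min(1, ε/576)

Let ε > 0. We want δ > 0 such that 0 < |u + 7| < δ implies |(-3u^3 + 5u^2 + 6u + 5) − 1237| < ε.
(-3u^3 + 5u^2 + 6u + 5) − 1237 = -3u^3 + 5u^2 + 6u - 1232 = (u + 7)(-3u^2 + 26u - 176).
So |(-3u^3 + 5u^2 + 6u + 5) − 1237| = |u + 7|·|-3u^2 + 26u - 176|.
Assume first that |u + 7| < 1, so |u| < 8. Then |-3u^2 + 26u - 176| ≤ 3·8^2 + 26·8 + 176 = 576.
Hence |(-3u^3 + 5u^2 + 6u + 5) − 1237| ≤ 576|u + 7| < ε provided |u + 7| < ε/576.
Choosing δ = min(1, ε/576) ensures both conditions, hence |(-3u^3 + 5u^2 + 6u + 5) − 1237| < ε.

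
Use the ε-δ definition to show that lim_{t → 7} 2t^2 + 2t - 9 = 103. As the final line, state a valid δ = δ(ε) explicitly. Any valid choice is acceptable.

δ = min(2, ε/34)

Suppose ε > 0. We want δ > 0 such that 0 < |t − 7| < δ implies |(2t^2 + 2t - 9) − 103| < ε.
(2t^2 + 2t - 9) − 103 = 2t^2 + 2t - 112 = (t − 7)(2t + 16).
So |(2t^2 + 2t - 9) − 103| = |t − 7|·|2t + 16|.
Require δ ≤ 2. Then |t − 7| < 2 gives |t| < 9, and by the triangle inequality |2t + 16| ≤ 2·9 + 16 = 34.
Hence |(2t^2 + 2t - 9) − 103| ≤ 34|t − 7| < ε provided |t − 7| < ε/34.
Choosing δ = min(2, ε/34) ensures both conditions, hence |(2t^2 + 2t - 9) − 103| < ε.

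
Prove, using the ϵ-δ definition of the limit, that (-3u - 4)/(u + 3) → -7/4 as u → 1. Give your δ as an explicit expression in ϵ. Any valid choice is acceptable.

Suppose ϵ > 0. We want δ > 0 with 0 < |u − 1| < δ ⇒ |(-3u - 4)/(u + 3) + 7/4| < ϵ.
Combining over a common denominator, (-3u - 4)/(u + 3) + 7/4 = [(-3u - 4)·4 − (-7)·(u + 3)] / [4·(u + 3)] = -5(u − 1) / (4(u + 3)).
So |(-3u - 4)/(u + 3) + 7/4| = 5|u − 1| / (4·|u + 3|).
Require δ ≤ 2, so |u + 3| ≥ |4| − |u − 1| > 4 − 2 = 2.
Hence |(-3u - 4)/(u + 3) + 7/4| < 5|u − 1|/(4·2) = (5/8)|u − 1|, which is < ϵ once |u − 1| < (8/5)ϵ.
Take δ = min(2, (8/5)ϵ). Then 0 < |u − 1| < δ forces both bounds, so |(-3u - 4)/(u + 3) + 7/4| < ϵ.

δ = min(2, (8/5)ϵ)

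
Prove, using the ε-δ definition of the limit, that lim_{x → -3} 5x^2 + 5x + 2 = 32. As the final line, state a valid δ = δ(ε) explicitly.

Fix ε > 0. We want δ > 0 such that 0 < |x + 3| < δ implies |(5x^2 + 5x + 2) − 32| < ε.
(5x^2 + 5x + 2) − 32 = 5x^2 + 5x - 30 = (x + 3)(5x - 10).
So |(5x^2 + 5x + 2) − 32| = |x + 3|·|5x - 10|.
Assume first that |x + 3| < 2, so |x| < 5. Then |5x - 10| ≤ 5·5 + 10 = 35.
Hence |(5x^2 + 5x + 2) − 32| ≤ 35|x + 3| < ε provided |x + 3| < ε/35.
Take δ = min(2, ε/35). Then 0 < |x + 3| < δ gives both |x + 3| < 2 and |x + 3| < ε/35, so |(5x^2 + 5x + 2) − 32| < ε.

δ = min(2, ε/35)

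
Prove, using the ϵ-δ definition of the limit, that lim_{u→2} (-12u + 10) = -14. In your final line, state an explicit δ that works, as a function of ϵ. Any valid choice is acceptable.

δ = ϵ/12

Let ϵ > 0. We need δ > 0 so that 0 < |u − 2| < δ implies |(-12u + 10) + 14| < ϵ.
|(-12u + 10) + 14| = |-12u + 24| = 12|u − 2|.
Thus it suffices that |u − 2| < ϵ/12.
Take δ = ϵ/12. If 0 < |u − 2| < δ then |(-12u + 10) + 14| = 12|u − 2| < 12·(ϵ/12) = ϵ.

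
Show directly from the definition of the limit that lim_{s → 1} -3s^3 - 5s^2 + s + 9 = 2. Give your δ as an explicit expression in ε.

δ = min(1, ε/35)

Suppose ε > 0. We want δ > 0 such that 0 < |s − 1| < δ implies |(-3s^3 - 5s^2 + s + 9) − 2| < ε.
(-3s^3 - 5s^2 + s + 9) − 2 = -3s^3 - 5s^2 + s + 7 = (s − 1)(-3s^2 - 8s - 7).
So |(-3s^3 - 5s^2 + s + 9) − 2| = |s − 1|·|-3s^2 - 8s - 7|.
Require δ ≤ 1. Then |s − 1| < 1 gives |s| < 2, and by the triangle inequality |-3s^2 - 8s - 7| ≤ 3·2^2 + 8·2 + 7 = 35.
Hence |(-3s^3 - 5s^2 + s + 9) − 2| ≤ 35|s − 1| < ε provided |s − 1| < ε/35.
Take δ = min(1, ε/35). Then 0 < |s − 1| < δ gives both |s − 1| < 1 and |s − 1| < ε/35, so |(-3s^3 - 5s^2 + s + 9) − 2| < ε.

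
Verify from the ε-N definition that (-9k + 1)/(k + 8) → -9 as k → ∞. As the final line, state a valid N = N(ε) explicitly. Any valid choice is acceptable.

N = 73/ε

Fix ε > 0. For k ≥ 1, |(-9k + 1)/(k + 8) + 9| = |73|/((k + 8)) = 73/((k + 8)).
Since k + 8 ≥ k for k ≥ 1, this is ≤ 73/(k) = 73/k.
So |(-9k + 1)/(k + 8) + 9| < ε whenever k > 73/ε.
Take N = 73/ε. If k > N then |(-9k + 1)/(k + 8) + 9| ≤ 73/k < ε.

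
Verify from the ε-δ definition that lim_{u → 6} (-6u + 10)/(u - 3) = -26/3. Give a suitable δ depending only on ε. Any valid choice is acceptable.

Fix ε > 0. We want δ > 0 with 0 < |u − 6| < δ ⇒ |(-6u + 10)/(u - 3) + 26/3| < ε.
Combining over a common denominator, (-6u + 10)/(u - 3) + 26/3 = [(-6u + 10)·3 − (-26)·(u - 3)] / [3·(u - 3)] = 8(u − 6) / (3(u - 3)).
So |(-6u + 10)/(u - 3) + 26/3| = 8|u − 6| / (3·|u − 3|).
Require δ ≤ 3/2, so |u − 3| ≥ |3| − |u − 6| > 3 − 3/2 = 3/2.
Hence |(-6u + 10)/(u - 3) + 26/3| < 8|u − 6|/(3·(3/2)) = (16/9)|u − 6|, which is < ε once |u − 6| < (9/16)ε.
Take δ = min(3/2, (9/16)ε). Then 0 < |u − 6| < δ forces both bounds, so |(-6u + 10)/(u - 3) + 26/3| < ε.

δ = min(3/2, (9/16)ε)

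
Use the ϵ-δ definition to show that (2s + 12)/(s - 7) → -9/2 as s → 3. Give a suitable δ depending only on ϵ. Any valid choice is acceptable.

δ = min(2, (4/13)ϵ)

Suppose ϵ > 0. We want δ > 0 with 0 < |s − 3| < δ ⇒ |(2s + 12)/(s - 7) + 9/2| < ϵ.
Combining over a common denominator, (2s + 12)/(s - 7) + 9/2 = [(2s + 12)·(-4) − 18·(s - 7)] / [(-4)·(s - 7)] = -26(s − 3) / ((-4)(s - 7)).
So |(2s + 12)/(s - 7) + 9/2| = 26|s − 3| / (4·|s − 7|).
Restrict δ ≤ 2. Then |s − 3| < 2 gives |s − 7| = |(s − 3) + (-4)| ≥ 4 − 2 = 2.
Hence |(2s + 12)/(s - 7) + 9/2| < 26|s − 3|/(4·2) = (13/4)|s − 3|, which is < ϵ once |s − 3| < (4/13)ϵ.
Take δ = min(2, (4/13)ϵ). Then 0 < |s − 3| < δ forces both bounds, so |(2s + 12)/(s - 7) + 9/2| < ϵ.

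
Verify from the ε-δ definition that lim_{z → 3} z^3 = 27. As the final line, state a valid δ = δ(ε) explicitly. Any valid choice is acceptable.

Fix ε > 0. We seek δ > 0 with 0 < |z − 3| < δ ⇒ |z^3 − 27| < ε.
Factor: z^3 − 27 = (z − 3)(z^2 + 3z + 9), so |z^3 − 27| = |z − 3|·|z^2 + 3z + 9|.
Restrict δ ≤ 2. Then |z − 3| < 2 gives |z| < 5, so by the triangle inequality |z^2 + 3z + 9| ≤ 5^2 + 3·5 + 9 = 49.
Hence |z^3 − 27| ≤ 49|z − 3|, which is < ε once |z − 3| < ε/49.
Take δ = min(2, ε/49). If 0 < |z − 3| < δ then both bounds hold and |z^3 − 27| ≤ 49|z − 3| < 49·(ε/49) = ε.

δ = min(2, ε/49)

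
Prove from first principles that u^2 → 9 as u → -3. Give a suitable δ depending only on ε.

δ = min(2, ε/8)

Let ε > 0 be given. We seek δ > 0 with 0 < |u + 3| < δ ⇒ |u^2 − 9| < ε.
Factor: u^2 − 9 = (u + 3)(u - 3), so |u^2 − 9| = |u + 3|·|u - 3|.
Impose δ ≤ 2 so that |u| < 5; then |u - 3| ≤ 8.
Hence |u^2 − 9| ≤ 8|u + 3|, which is < ε once |u + 3| < ε/8.
Take δ = min(2, ε/8). If 0 < |u + 3| < δ then both bounds hold and |u^2 − 9| ≤ 8|u + 3| < 8·(ε/8) = ε.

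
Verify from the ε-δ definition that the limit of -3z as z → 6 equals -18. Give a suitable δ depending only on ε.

Suppose ε > 0. We need δ > 0 so that 0 < |z − 6| < δ implies |(-3z) + 18| < ε.
|(-3z) + 18| = |-3z + 18| = 3|z − 6|.
So 3|z − 6| < ε exactly when |z − 6| < ε/3.
Take δ = ε/3. If 0 < |z − 6| < δ then |(-3z) + 18| = 3|z − 6| < 3·(ε/3) = ε.

δ = ε/3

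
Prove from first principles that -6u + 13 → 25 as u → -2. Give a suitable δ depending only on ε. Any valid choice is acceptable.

δ = ε/6

Let ε > 0. We need δ > 0 so that 0 < |u + 2| < δ implies |(-6u + 13) − 25| < ε.
|(-6u + 13) − 25| = |-6u - 12| = 6|u + 2|.
So 6|u + 2| < ε exactly when |u + 2| < ε/6.
Choosing δ = ε/6 gives |(-6u + 13) − 25| = 6|u + 2| < ε whenever |u + 2| < δ.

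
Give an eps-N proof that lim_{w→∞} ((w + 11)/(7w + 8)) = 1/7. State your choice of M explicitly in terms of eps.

M = (69/49)/eps

Suppose eps > 0. We seek M > 0 such that w > M implies |(w + 11)/(7w + 8) − (1/7)| < eps.
(w + 11)/(7w + 8) − (1/7) = (7(w + 11) − (7w + 8)) / (7(7w + 8)) = 69/(7(7w + 8)).
For w > 0 we have 7w + 8 > 7w, so |(w + 11)/(7w + 8) − (1/7)| = 69/(7(7w + 8)) < 69/(7·7w) = (69/49)/w.
Thus |(w + 11)/(7w + 8) − (1/7)| < eps whenever w > (69/49)/eps.
Take M = (69/49)/eps. If w > M then |(w + 11)/(7w + 8) − (1/7)| < (69/49)/w < eps.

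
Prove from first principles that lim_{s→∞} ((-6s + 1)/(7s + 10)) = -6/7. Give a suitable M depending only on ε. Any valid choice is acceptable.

M = (67/49)/ε

Fix ε > 0. We seek M > 0 such that s > M implies |(-6s + 1)/(7s + 10) + 6/7| < ε.
(-6s + 1)/(7s + 10) + 6/7 = (7(-6s + 1) − (-6)(7s + 10)) / (7(7s + 10)) = 67/(7(7s + 10)).
For s > 0 we have 7s + 10 > 7s, so |(-6s + 1)/(7s + 10) + 6/7| = 67/(7(7s + 10)) < 67/(7·7s) = (67/49)/s.
Thus |(-6s + 1)/(7s + 10) + 6/7| < ε whenever s > (67/49)/ε.
Take M = (67/49)/ε. If s > M then |(-6s + 1)/(7s + 10) + 6/7| < (67/49)/s < ε.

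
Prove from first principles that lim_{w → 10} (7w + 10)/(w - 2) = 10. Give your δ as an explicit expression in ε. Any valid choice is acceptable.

δ = min(4, (4/3)ε)

Let ε > 0 be given. We want δ > 0 with 0 < |w − 10| < δ ⇒ |(7w + 10)/(w - 2) − 10| < ε.
Combining over a common denominator, (7w + 10)/(w - 2) − 10 = [(7w + 10)·8 − 80·(w - 2)] / [8·(w - 2)] = -24(w − 10) / (8(w - 2)).
So |(7w + 10)/(w - 2) − 10| = 24|w − 10| / (8·|w − 2|).
Restrict δ ≤ 4. Then |w − 10| < 4 gives |w − 2| = |(w − 10) + 8| ≥ 8 − 4 = 4.
Hence |(7w + 10)/(w - 2) − 10| < 24|w − 10|/(8·4) = (3/4)|w − 10|, which is < ε once |w − 10| < (4/3)ε.
Take δ = min(4, (4/3)ε). Then 0 < |w − 10| < δ forces both bounds, so |(7w + 10)/(w - 2) − 10| < ε.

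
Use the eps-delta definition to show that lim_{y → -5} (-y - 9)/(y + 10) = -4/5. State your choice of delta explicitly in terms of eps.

Let eps > 0 be given. We want delta > 0 with 0 < |y + 5| < delta ⇒ |(-y - 9)/(y + 10) + 4/5| < eps.
Combining over a common denominator, (-y - 9)/(y + 10) + 4/5 = [(-y - 9)·5 − (-4)·(y + 10)] / [5·(y + 10)] = -1(y + 5) / (5(y + 10)).
So |(-y - 9)/(y + 10) + 4/5| = |y + 5| / (5·|y + 10|).
Restrict delta ≤ 5/2. Then |y + 5| < 5/2 gives |y + 10| = |(y + 5) + 5| ≥ 5 − 5/2 = 5/2.
Hence |(-y - 9)/(y + 10) + 4/5| < |y + 5|/(5·(5/2)) = (2/25)|y + 5|, which is < eps once |y + 5| < (25/2)eps.
Take delta = min(5/2, (25/2)eps). Then 0 < |y + 5| < delta forces both bounds, so |(-y - 9)/(y + 10) + 4/5| < eps.

delta = min(5/2, (25/2)eps)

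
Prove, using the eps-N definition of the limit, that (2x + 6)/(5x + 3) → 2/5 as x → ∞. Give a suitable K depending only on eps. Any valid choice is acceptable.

K = (24/25)/eps

Suppose eps > 0. We seek K > 0 such that x > K implies |(2x + 6)/(5x + 3) − (2/5)| < eps.
(2x + 6)/(5x + 3) − (2/5) = (5(2x + 6) − 2(5x + 3)) / (5(5x + 3)) = 24/(5(5x + 3)).
For x > 0 we have 5x + 3 > 5x, so |(2x + 6)/(5x + 3) − (2/5)| = 24/(5(5x + 3)) < 24/(5·5x) = (24/25)/x.
Thus |(2x + 6)/(5x + 3) − (2/5)| < eps whenever x > (24/25)/eps.
Take K = (24/25)/eps. If x > K then |(2x + 6)/(5x + 3) − (2/5)| < (24/25)/x < eps.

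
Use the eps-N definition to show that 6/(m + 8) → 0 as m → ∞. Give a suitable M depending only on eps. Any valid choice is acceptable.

Suppose eps > 0. For m ≥ 1, |6/(m + 8) − 0| = 6/(m + 8) ≤ 6/m.
We need 6/m < eps, i.e. m > 6/eps.
Take M = 6/eps. If m > M then |6/(m + 8)| ≤ 6/m < eps.

M = 6/eps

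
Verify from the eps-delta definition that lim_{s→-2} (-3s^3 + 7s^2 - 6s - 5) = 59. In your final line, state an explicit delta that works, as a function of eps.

delta = min(1, eps/98)

Suppose eps > 0. We want delta > 0 such that 0 < |s + 2| < delta implies |(-3s^3 + 7s^2 - 6s - 5) − 59| < eps.
(-3s^3 + 7s^2 - 6s - 5) − 59 = -3s^3 + 7s^2 - 6s - 64 = (s + 2)(-3s^2 + 13s - 32).
So |(-3s^3 + 7s^2 - 6s - 5) − 59| = |s + 2|·|-3s^2 + 13s - 32|.
Require delta ≤ 1. Then |s + 2| < 1 gives |s| < 3, and by the triangle inequality |-3s^2 + 13s - 32| ≤ 3·3^2 + 13·3 + 32 = 98.
Hence |(-3s^3 + 7s^2 - 6s - 5) − 59| ≤ 98|s + 2| < eps provided |s + 2| < eps/98.
Take delta = min(1, eps/98). Then 0 < |s + 2| < delta gives both |s + 2| < 1 and |s + 2| < eps/98, so |(-3s^3 + 7s^2 - 6s - 5) − 59| < eps.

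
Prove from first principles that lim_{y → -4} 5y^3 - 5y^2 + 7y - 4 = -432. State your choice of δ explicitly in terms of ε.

Let ε > 0 be given. We want δ > 0 such that 0 < |y + 4| < δ implies |(5y^3 - 5y^2 + 7y - 4) + 432| < ε.
(5y^3 - 5y^2 + 7y - 4) + 432 = 5y^3 - 5y^2 + 7y + 428 = (y + 4)(5y^2 - 25y + 107).
So |(5y^3 - 5y^2 + 7y - 4) + 432| = |y + 4|·|5y^2 - 25y + 107|.
Assume first that |y + 4| < 1, so |y| < 5. Then |5y^2 - 25y + 107| ≤ 5·5^2 + 25·5 + 107 = 357.
Hence |(5y^3 - 5y^2 + 7y - 4) + 432| ≤ 357|y + 4| < ε provided |y + 4| < ε/357.
Choosing δ = min(1, ε/357) ensures both conditions, hence |(5y^3 - 5y^2 + 7y - 4) + 432| < ε.

δ = min(1, ε/357)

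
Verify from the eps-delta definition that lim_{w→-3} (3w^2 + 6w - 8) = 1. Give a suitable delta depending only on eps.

Let eps > 0 be given. We want delta > 0 such that 0 < |w + 3| < delta implies |(3w^2 + 6w - 8) − 1| < eps.
(3w^2 + 6w - 8) − 1 = 3w^2 + 6w - 9 = (w + 3)(3w - 3).
So |(3w^2 + 6w - 8) − 1| = |w + 3|·|3w - 3|.
Require delta ≤ 1. Then |w + 3| < 1 gives |w| < 4, and by the triangle inequality |3w - 3| ≤ 3·4 + 3 = 15.
Hence |(3w^2 + 6w - 8) − 1| ≤ 15|w + 3| < eps provided |w + 3| < eps/15.
Take delta = min(1, eps/15). Then 0 < |w + 3| < delta gives both |w + 3| < 1 and |w + 3| < eps/15, so |(3w^2 + 6w - 8) − 1| < eps.

delta = min(1, eps/15)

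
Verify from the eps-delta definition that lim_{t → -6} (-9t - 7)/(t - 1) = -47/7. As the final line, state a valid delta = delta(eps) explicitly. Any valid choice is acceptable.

delta = min(7/2, (49/32)eps)

Fix eps > 0. We want delta > 0 with 0 < |t + 6| < delta ⇒ |(-9t - 7)/(t - 1) + 47/7| < eps.
Combining over a common denominator, (-9t - 7)/(t - 1) + 47/7 = [(-9t - 7)·(-7) − 47·(t - 1)] / [(-7)·(t - 1)] = 16(t + 6) / ((-7)(t - 1)).
So |(-9t - 7)/(t - 1) + 47/7| = 16|t + 6| / (7·|t − 1|).
Require delta ≤ 7/2, so |t − 1| ≥ |-7| − |t + 6| > 7 − 7/2 = 7/2.
Hence |(-9t - 7)/(t - 1) + 47/7| < 16|t + 6|/(7·(7/2)) = (32/49)|t + 6|, which is < eps once |t + 6| < (49/32)eps.
Take delta = min(7/2, (49/32)eps). Then 0 < |t + 6| < delta forces both bounds, so |(-9t - 7)/(t - 1) + 47/7| < eps.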